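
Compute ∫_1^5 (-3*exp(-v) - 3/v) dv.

An antiderivative is F(v) = -3*log(v) + 3*exp(-v).
Then F(5) - F(1) = (-3*log(5) + 3*exp(-5)) - (3*exp(-1)) = -3*log(5) - 3*exp(-1) + 3*exp(-5).

-3*log(5) - 3*exp(-1) + 3*exp(-5)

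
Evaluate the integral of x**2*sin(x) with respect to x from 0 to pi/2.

-2 + pi

Integrate by parts twice (u = x^2, dv = sin(x) dx).
An antiderivative is F(x) = -x**2*cos(x) + 2*x*sin(x) + 2*cos(x).
Then F(pi/2) - F(0) = (pi) - (2) = -2 + pi.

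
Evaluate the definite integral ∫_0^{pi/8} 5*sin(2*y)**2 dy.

-5/8 + 5*pi/16

Use the identity sin^2(2*y) = (1 - cos(4*y))/2.
An antiderivative is F(y) = 5*y/2 - 5*sin(4*y)/8.
Then F(pi/8) - F(0) = (-5/8 + 5*pi/16) - (0) = -5/8 + 5*pi/16.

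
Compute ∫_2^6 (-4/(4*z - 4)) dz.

An antiderivative is F(z) = -log(4*z - 4).
Then F(6) - F(2) = (-log(20)) - (-log(4)) = -log(5).

-log(5)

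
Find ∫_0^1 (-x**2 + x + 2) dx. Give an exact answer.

13/6

By the power rule, an antiderivative is F(x) = -x**3/3 + x**2/2 + 2*x.
Then F(1) - F(0) = (13/6) - (0) = 13/6.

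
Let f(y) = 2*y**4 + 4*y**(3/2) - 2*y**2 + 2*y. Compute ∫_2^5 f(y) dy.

By the power rule, an antiderivative is F(y) = 8*y**(5/2)/5 + 2*y**5/5 - 2*y**3/3 + y**2.
Then F(5) - F(2) = (40*sqrt(5) + 3575/3) - (32*sqrt(2)/5 + 172/15) = -32*sqrt(2)/5 + 40*sqrt(5) + 5901/5.

-32*sqrt(2)/5 + 40*sqrt(5) + 5901/5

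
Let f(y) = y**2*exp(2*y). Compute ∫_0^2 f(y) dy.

-1/4 + 5*exp(4)/4

Integrate by parts twice (u = y^2, dv = exp(2*y) dy).
An antiderivative is F(y) = (2*y**2 - 2*y + 1)*exp(2*y)/4.
Then F(2) - F(0) = (5*exp(4)/4) - (1/4) = -1/4 + 5*exp(4)/4.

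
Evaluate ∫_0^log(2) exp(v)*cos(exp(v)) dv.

Let u = exp(v), so du = exp(v) dv. When v = 0, u = 1; when v = log(2), u = 2.
The integral becomes ∫ cos(u) du from 1 to 2, with antiderivative sin(u).
Back in v: F(v) = sin(exp(v)).
Then F(log(2)) - F(0) = (sin(2)) - (sin(1)) = -sin(1) + sin(2).

-sin(1) + sin(2)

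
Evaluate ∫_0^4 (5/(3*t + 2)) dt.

5*log(7)/3

An antiderivative is F(t) = 5*log(3*t + 2)/3.
Then F(4) - F(0) = (5*log(14)/3) - (5*log(2)/3) = 5*log(7)/3.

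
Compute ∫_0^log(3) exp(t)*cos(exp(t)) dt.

-sin(1) + sin(3)

Let u = exp(t), so du = exp(t) dt. When t = 0, u = 1; when t = log(3), u = 3.
The integral becomes ∫ cos(u) du from 1 to 3, with antiderivative sin(u).
Back in t: F(t) = sin(exp(t)).
Then F(log(3)) - F(0) = (sin(3)) - (sin(1)) = -sin(1) + sin(3).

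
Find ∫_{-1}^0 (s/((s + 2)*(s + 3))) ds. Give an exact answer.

Factor the denominator: s**2 + 5*s + 6 = (s + 3)(s + 2).
Partial fractions: s/((s + 2)*(s + 3)) = 3/(s + 3) - 2/(s + 2).
An antiderivative is F(s) = -2*log(s + 2) + 3*log(s + 3).
Then F(0) - F(-1) = (log(27/4)) - (log(8)) = log(27/32).

log(27/32)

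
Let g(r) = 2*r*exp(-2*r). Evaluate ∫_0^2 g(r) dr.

Integrate by parts once (u = r, dv = 2*exp(-2*r) dr).
An antiderivative is F(r) = (-2*r - 1)*exp(-2*r)/2.
Then F(2) - F(0) = (-5*exp(-4)/2) - (-1/2) = (-5 + exp(4))*exp(-4)/2.

(-5 + exp(4))*exp(-4)/2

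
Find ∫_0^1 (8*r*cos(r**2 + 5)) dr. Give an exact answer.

Let u = r**2 + 5, so du = 2*r dr. When r = 0, u = 5; when r = 1, u = 6.
The integral becomes 4·∫ cos(u) du from 5 to 6, with antiderivative 4*sin(u).
Back in r: F(r) = 4*sin(r**2 + 5).
Then F(1) - F(0) = (4*sin(6)) - (4*sin(5)) = 4*sin(6) - 4*sin(5).

4*sin(6) - 4*sin(5)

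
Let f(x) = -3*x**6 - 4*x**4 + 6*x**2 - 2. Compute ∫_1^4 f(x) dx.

By the power rule, an antiderivative is F(x) = -3*x**7/7 - 4*x**5/5 + 2*x**3 - 2*x.
Then F(4) - F(1) = (-270232/35) - (-43/35) = -270189/35.

-270189/35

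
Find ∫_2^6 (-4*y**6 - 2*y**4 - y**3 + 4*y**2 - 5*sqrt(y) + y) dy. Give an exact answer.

By the power rule, an antiderivative is F(y) = -4*y**7/7 - 2*y**5/5 - y**4/4 - 10*y**(3/2)/3 + 4*y**3/3 + y**2/2.
Then F(6) - F(2) = (-5708214/35 - 20*sqrt(6)) - (-8114/105 - 20*sqrt(2)/3) = -17116528/105 - 20*sqrt(6) + 20*sqrt(2)/3.

-17116528/105 - 20*sqrt(6) + 20*sqrt(2)/3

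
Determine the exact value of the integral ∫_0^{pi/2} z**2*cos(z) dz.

-2 + pi**2/4

Integrate by parts twice (u = z^2, dv = cos(z) dz).
An antiderivative is F(z) = z**2*sin(z) + 2*z*cos(z) - 2*sin(z).
Then F(pi/2) - F(0) = (-2 + pi**2/4) - (0) = -2 + pi**2/4.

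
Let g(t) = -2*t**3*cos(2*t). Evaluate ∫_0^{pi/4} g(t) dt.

-3/4 - pi**3/64 + 3*pi/8

Integrate by parts 3 times (u = t^3, dv = -2*cos(2*t) dt).
An antiderivative is F(t) = -t**3*sin(2*t) - 3*t**2*cos(2*t)/2 + 3*t*sin(2*t)/2 + 3*cos(2*t)/4.
Then F(pi/4) - F(0) = (pi*(24 - pi**2)/64) - (3/4) = -3/4 - pi**3/64 + 3*pi/8.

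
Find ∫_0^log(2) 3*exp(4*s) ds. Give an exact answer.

45/4

Let u = exp(s), so du = exp(s) ds. When s = 0, u = 1; when s = log(2), u = 2.
The integral becomes 3·∫ u**3 du from 1 to 2, with antiderivative 3*u**4/4.
Back in s: F(s) = 3*exp(4*s)/4.
Then F(log(2)) - F(0) = (12) - (3/4) = 45/4.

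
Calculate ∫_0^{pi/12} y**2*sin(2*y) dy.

Integrate by parts twice (u = y^2, dv = sin(2*y) dy).
An antiderivative is F(y) = -y**2*cos(2*y)/2 + y*sin(2*y)/2 + cos(2*y)/4.
Then F(pi/12) - F(0) = (-sqrt(3)*pi**2/576 + pi/48 + sqrt(3)/8) - (1/4) = -1/4 - sqrt(3)*pi**2/576 + pi/48 + sqrt(3)/8.

-1/4 - sqrt(3)*pi**2/576 + pi/48 + sqrt(3)/8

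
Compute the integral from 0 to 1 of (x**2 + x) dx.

By the power rule, an antiderivative is F(x) = x**3/3 + x**2/2.
Then F(1) - F(0) = (5/6) - (0) = 5/6.

5/6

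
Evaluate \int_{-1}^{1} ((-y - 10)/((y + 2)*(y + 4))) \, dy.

-7*log(3) + 3*log(5)

Factor the denominator: y**2 + 6*y + 8 = (y + 4)(y + 2).
Partial fractions: (-y - 10)/((y + 2)*(y + 4)) = 3/(y + 4) - 4/(y + 2).
An antiderivative is F(y) = -4*log(y + 2) + 3*log(y + 4).
Then F(1) - F(-1) = (-4*log(3) + 3*log(5)) - (log(27)) = -7*log(3) + 3*log(5).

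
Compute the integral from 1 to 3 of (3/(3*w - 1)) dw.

log(4)

An antiderivative is F(w) = log(3*w - 1).
Then F(3) - F(1) = (log(8)) - (log(2)) = log(4).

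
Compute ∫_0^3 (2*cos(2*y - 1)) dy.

sin(5) + sin(1)

Let u = 2*y - 1, so du = 2 dy. When y = 0, u = -1; when y = 3, u = 5.
The integral becomes ∫ cos(u) du from -1 to 5, with antiderivative sin(u).
Back in y: F(y) = sin(2*y - 1).
Then F(3) - F(0) = (sin(5)) - (-sin(1)) = sin(5) + sin(1).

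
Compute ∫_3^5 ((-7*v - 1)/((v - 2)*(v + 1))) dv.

Factor the denominator: v**2 - v - 2 = (v + 1)(v - 2).
Partial fractions: (-7*v - 1)/((v - 2)*(v + 1)) = -2/(v + 1) - 5/(v - 2).
An antiderivative is F(v) = -5*log(v - 2) - 2*log(v + 1).
Then F(5) - F(3) = (-7*log(3) - 2*log(2)) - (-log(16)) = -7*log(3) + 2*log(2).

-7*log(3) + 2*log(2)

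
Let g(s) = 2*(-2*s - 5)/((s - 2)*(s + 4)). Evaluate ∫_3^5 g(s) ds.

Factor the denominator: s**2 + 2*s - 8 = (s + 4)(s - 2).
Partial fractions: 2*(-2*s - 5)/((s - 2)*(s + 4)) = -1/(s + 4) - 3/(s - 2).
An antiderivative is F(s) = -3*log(s - 2) - log(s + 4).
Then F(5) - F(3) = (-5*log(3)) - (-log(7)) = -5*log(3) + log(7).

-5*log(3) + log(7)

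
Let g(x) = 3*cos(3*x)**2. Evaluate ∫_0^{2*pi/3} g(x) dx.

pi

Use the identity cos^2(3*x) = (1 + cos(6*x))/2.
An antiderivative is F(x) = 3*x/2 + sin(6*x)/4.
Then F(2*pi/3) - F(0) = (pi) - (0) = pi.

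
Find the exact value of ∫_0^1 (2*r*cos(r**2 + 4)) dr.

sin(5) - sin(4)

Let u = r**2 + 4, so du = 2*r dr. When r = 0, u = 4; when r = 1, u = 5.
The integral becomes ∫ cos(u) du from 4 to 5, with antiderivative sin(u).
Back in r: F(r) = sin(r**2 + 4).
Then F(1) - F(0) = (sin(5)) - (sin(4)) = sin(5) - sin(4).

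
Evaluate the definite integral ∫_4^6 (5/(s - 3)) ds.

An antiderivative is F(s) = 5*log(s - 3).
Then F(6) - F(4) = (5*log(3)) - (0) = 5*log(3).

5*log(3)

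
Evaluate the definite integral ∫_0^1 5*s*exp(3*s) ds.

5/9 + 10*exp(3)/9

Integrate by parts once (u = s, dv = 5*exp(3*s) ds).
An antiderivative is F(s) = (15*s - 5)*exp(3*s)/9.
Then F(1) - F(0) = (10*exp(3)/9) - (-5/9) = 5/9 + 10*exp(3)/9.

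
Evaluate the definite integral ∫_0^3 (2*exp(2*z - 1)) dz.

Let u = 2*z - 1, so du = 2 dz. When z = 0, u = -1; when z = 3, u = 5.
The integral becomes ∫ exp(u) du from -1 to 5, with antiderivative exp(u).
Back in z: F(z) = exp(2*z - 1).
Then F(3) - F(0) = (exp(5)) - (exp(-1)) = -(1 - exp(6))*exp(-1).

-(1 - exp(6))*exp(-1)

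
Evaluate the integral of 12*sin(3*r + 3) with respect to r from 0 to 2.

Let u = 3*r + 3, so du = 3 dr. When r = 0, u = 3; when r = 2, u = 9.
The integral becomes 4·∫ sin(u) du from 3 to 9, with antiderivative -4*cos(u).
Back in r: F(r) = -4*cos(3*r + 3).
Then F(2) - F(0) = (-4*cos(9)) - (-4*cos(3)) = 4*cos(3) - 4*cos(9).

4*cos(3) - 4*cos(9)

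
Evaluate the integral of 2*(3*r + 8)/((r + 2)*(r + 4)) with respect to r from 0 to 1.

Factor the denominator: r**2 + 6*r + 8 = (r + 4)(r + 2).
Partial fractions: 2*(3*r + 8)/((r + 2)*(r + 4)) = 4/(r + 4) + 2/(r + 2).
An antiderivative is F(r) = 2*log(r + 2) + 4*log(r + 4).
Then F(1) - F(0) = (2*log(3) + 4*log(5)) - (10*log(2)) = -10*log(2) + 2*log(3) + 4*log(5).

-10*log(2) + 2*log(3) + 4*log(5)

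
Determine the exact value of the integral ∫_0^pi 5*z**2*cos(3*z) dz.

-10*pi/9

Integrate by parts twice (u = z^2, dv = 5*cos(3*z) dz).
An antiderivative is F(z) = 5*z**2*sin(3*z)/3 + 10*z*cos(3*z)/9 - 10*sin(3*z)/27.
Then F(pi) - F(0) = (-10*pi/9) - (0) = -10*pi/9.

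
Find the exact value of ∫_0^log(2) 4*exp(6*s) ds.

Let u = exp(s), so du = exp(s) ds. When s = 0, u = 1; when s = log(2), u = 2.
The integral becomes 4·∫ u**5 du from 1 to 2, with antiderivative 2*u**6/3.
Back in s: F(s) = 2*exp(6*s)/3.
Then F(log(2)) - F(0) = (128/3) - (2/3) = 42.

42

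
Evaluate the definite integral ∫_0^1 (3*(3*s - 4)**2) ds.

Let u = 3*s - 4, so du = 3 ds. When s = 0, u = -4; when s = 1, u = -1.
The integral becomes ∫ u**2 du from -4 to -1, with antiderivative u**3/3.
Back in s: F(s) = (3*s - 4)**3/3.
Then F(1) - F(0) = (-1/3) - (-64/3) = 21.

21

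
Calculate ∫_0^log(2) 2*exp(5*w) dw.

62/5

Let u = exp(w), so du = exp(w) dw. When w = 0, u = 1; when w = log(2), u = 2.
The integral becomes 2·∫ u**4 du from 1 to 2, with antiderivative 2*u**5/5.
Back in w: F(w) = 2*exp(5*w)/5.
Then F(log(2)) - F(0) = (64/5) - (2/5) = 62/5.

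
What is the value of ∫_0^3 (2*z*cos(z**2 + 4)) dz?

Let u = z**2 + 4, so du = 2*z dz. When z = 0, u = 4; when z = 3, u = 13.
The integral becomes ∫ cos(u) du from 4 to 13, with antiderivative sin(u).
Back in z: F(z) = sin(z**2 + 4).
Then F(3) - F(0) = (sin(13)) - (sin(4)) = sin(13) - sin(4).

sin(13) - sin(4)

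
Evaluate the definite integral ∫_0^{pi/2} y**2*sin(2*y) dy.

Integrate by parts twice (u = y^2, dv = sin(2*y) dy).
An antiderivative is F(y) = -y**2*cos(2*y)/2 + y*sin(2*y)/2 + cos(2*y)/4.
Then F(pi/2) - F(0) = (-1/4 + pi**2/8) - (1/4) = -1/2 + pi**2/8.

-1/2 + pi**2/8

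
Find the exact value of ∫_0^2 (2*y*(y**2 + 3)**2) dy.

316/3

Let u = y**2 + 3, so du = 2*y dy. When y = 0, u = 3; when y = 2, u = 7.
The integral becomes ∫ u**2 du from 3 to 7, with antiderivative u**3/3.
Back in y: F(y) = (y**2 + 3)**3/3.
Then F(2) - F(0) = (343/3) - (9) = 316/3.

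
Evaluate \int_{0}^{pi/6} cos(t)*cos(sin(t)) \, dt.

Let u = sin(t), so du = cos(t) dt. When t = 0, u = 0; when t = pi/6, u = 1/2.
The integral becomes ∫ cos(u) du from 0 to 1/2, with antiderivative sin(u).
Back in t: F(t) = sin(sin(t)).
Then F(pi/6) - F(0) = (sin(1/2)) - (0) = sin(1/2).

sin(1/2)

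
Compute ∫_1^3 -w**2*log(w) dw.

Integrate by parts once (u = ln w, dv = -w**2 dw).
An antiderivative is F(w) = -w**3*(3*log(w) - 1)/9.
Then F(3) - F(1) = (3 - 9*log(3)) - (1/9) = 26/9 - 9*log(3).

26/9 - 9*log(3)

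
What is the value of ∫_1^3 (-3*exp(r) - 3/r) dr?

An antiderivative is F(r) = -3*exp(r) - 3*log(r).
Then F(3) - F(1) = (-3*exp(3) - 3*log(3)) - (-3*exp(1)) = -3*exp(3) - 3*log(3) + 3*exp(1).

-3*exp(3) - 3*log(3) + 3*exp(1)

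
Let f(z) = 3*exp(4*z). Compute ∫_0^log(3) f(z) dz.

60

Let u = exp(z), so du = exp(z) dz. When z = 0, u = 1; when z = log(3), u = 3.
The integral becomes 3·∫ u**3 du from 1 to 3, with antiderivative 3*u**4/4.
Back in z: F(z) = 3*exp(4*z)/4.
Then F(log(3)) - F(0) = (243/4) - (3/4) = 60.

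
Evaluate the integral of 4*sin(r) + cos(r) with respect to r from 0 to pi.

An antiderivative is F(r) = sin(r) - 4*cos(r).
Then F(pi) - F(0) = (4) - (-4) = 8.

8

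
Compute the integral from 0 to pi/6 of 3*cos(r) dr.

An antiderivative is F(r) = 3*sin(r).
Then F(pi/6) - F(0) = (3/2) - (0) = 3/2.

3/2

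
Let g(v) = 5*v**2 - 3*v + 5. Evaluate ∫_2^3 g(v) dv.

175/6

By the power rule, an antiderivative is F(v) = 5*v**3/3 - 3*v**2/2 + 5*v.
Then F(3) - F(2) = (93/2) - (52/3) = 175/6.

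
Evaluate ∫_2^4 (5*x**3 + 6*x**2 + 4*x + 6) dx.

By the power rule, an antiderivative is F(x) = 5*x**4/4 + 2*x**3 + 2*x**2 + 6*x.
Then F(4) - F(2) = (504) - (56) = 448.

448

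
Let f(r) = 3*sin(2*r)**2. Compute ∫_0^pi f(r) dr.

3*pi/2

Use the identity sin^2(2*r) = (1 - cos(4*r))/2.
An antiderivative is F(r) = 3*r/2 - 3*sin(4*r)/8.
Then F(pi) - F(0) = (3*pi/2) - (0) = 3*pi/2.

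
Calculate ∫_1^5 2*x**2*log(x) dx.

Integrate by parts once (u = ln x, dv = 2*x**2 dx).
An antiderivative is F(x) = 2*x**3*(3*log(x) - 1)/9.
Then F(5) - F(1) = (-250/9 + 250*log(5)/3) - (-2/9) = -248/9 + 250*log(5)/3.

-248/9 + 250*log(5)/3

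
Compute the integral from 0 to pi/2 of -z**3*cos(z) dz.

-6 - pi**3/8 + 3*pi

Integrate by parts 3 times (u = z^3, dv = -cos(z) dz).
An antiderivative is F(z) = -z**3*sin(z) - 3*z**2*cos(z) + 6*z*sin(z) + 6*cos(z).
Then F(pi/2) - F(0) = (pi*(24 - pi**2)/8) - (6) = -6 - pi**3/8 + 3*pi.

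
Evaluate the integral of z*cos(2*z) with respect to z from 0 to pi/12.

-1/4 + pi/48 + sqrt(3)/8

Integrate by parts once (u = z, dv = cos(2*z) dz).
An antiderivative is F(z) = z*sin(2*z)/2 + cos(2*z)/4.
Then F(pi/12) - F(0) = (pi/48 + sqrt(3)/8) - (1/4) = -1/4 + pi/48 + sqrt(3)/8.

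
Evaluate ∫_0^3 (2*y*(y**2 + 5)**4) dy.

Let u = y**2 + 5, so du = 2*y dy. When y = 0, u = 5; when y = 3, u = 14.
The integral becomes ∫ u**4 du from 5 to 14, with antiderivative u**5/5.
Back in y: F(y) = (y**2 + 5)**5/5.
Then F(3) - F(0) = (537824/5) - (625) = 534699/5.

534699/5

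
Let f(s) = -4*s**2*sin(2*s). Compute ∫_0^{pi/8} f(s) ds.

Integrate by parts twice (u = s^2, dv = -4*sin(2*s) ds).
An antiderivative is F(s) = 2*s**2*cos(2*s) - 2*s*sin(2*s) - cos(2*s).
Then F(pi/8) - F(0) = (sqrt(2)*(-32 - 8*pi + pi**2)/64) - (-1) = -sqrt(2)/2 - sqrt(2)*pi/8 + sqrt(2)*pi**2/64 + 1.

-sqrt(2)/2 - sqrt(2)*pi/8 + sqrt(2)*pi**2/64 + 1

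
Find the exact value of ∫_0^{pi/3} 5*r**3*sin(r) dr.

Integrate by parts 3 times (u = r^3, dv = 5*sin(r) dr).
An antiderivative is F(r) = -5*r**3*cos(r) + 15*r**2*sin(r) + 30*r*cos(r) - 30*sin(r).
Then F(pi/3) - F(0) = (-15*sqrt(3) - 5*pi**3/54 + 5*sqrt(3)*pi**2/6 + 5*pi) - (0) = -15*sqrt(3) - 5*pi**3/54 + 5*sqrt(3)*pi**2/6 + 5*pi.

-15*sqrt(3) - 5*pi**3/54 + 5*sqrt(3)*pi**2/6 + 5*pi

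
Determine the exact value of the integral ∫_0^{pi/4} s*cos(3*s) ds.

Integrate by parts once (u = s, dv = cos(3*s) ds).
An antiderivative is F(s) = s*sin(3*s)/3 + cos(3*s)/9.
Then F(pi/4) - F(0) = (sqrt(2)*(-4 + 3*pi)/72) - (1/9) = -1/9 - sqrt(2)/18 + sqrt(2)*pi/24.

-1/9 - sqrt(2)/18 + sqrt(2)*pi/24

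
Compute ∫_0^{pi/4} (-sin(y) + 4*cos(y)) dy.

-1 + 5*sqrt(2)/2

An antiderivative is F(y) = 4*sin(y) + cos(y).
Then F(pi/4) - F(0) = (5*sqrt(2)/2) - (1) = -1 + 5*sqrt(2)/2.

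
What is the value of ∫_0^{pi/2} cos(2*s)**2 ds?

Use the identity cos^2(2*s) = (1 + cos(4*s))/2.
An antiderivative is F(s) = s/2 + sin(4*s)/8.
Then F(pi/2) - F(0) = (pi/4) - (0) = pi/4.

pi/4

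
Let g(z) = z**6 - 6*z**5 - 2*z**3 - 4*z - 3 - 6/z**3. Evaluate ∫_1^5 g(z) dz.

By the power rule, an antiderivative is F(z) = z**7/7 - z**6 - z**4/2 - 2*z**2 - 3*z + 3/z**2.
Then F(5) - F(1) = (-1694583/350) - (-47/14) = -846704/175.

-846704/175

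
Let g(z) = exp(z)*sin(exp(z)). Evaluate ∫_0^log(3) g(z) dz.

cos(1) - cos(3)

Let u = exp(z), so du = exp(z) dz. When z = 0, u = 1; when z = log(3), u = 3.
The integral becomes ∫ sin(u) du from 1 to 3, with antiderivative -cos(u).
Back in z: F(z) = -cos(exp(z)).
Then F(log(3)) - F(0) = (-cos(3)) - (-cos(1)) = cos(1) - cos(3).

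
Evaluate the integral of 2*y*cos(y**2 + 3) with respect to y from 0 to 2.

-sin(3) + sin(7)

Let u = y**2 + 3, so du = 2*y dy. When y = 0, u = 3; when y = 2, u = 7.
The integral becomes ∫ cos(u) du from 3 to 7, with antiderivative sin(u).
Back in y: F(y) = sin(y**2 + 3).
Then F(2) - F(0) = (sin(7)) - (sin(3)) = -sin(3) + sin(7).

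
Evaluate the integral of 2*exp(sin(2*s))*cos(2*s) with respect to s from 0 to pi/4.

Let u = sin(2*s), so du = 2*cos(2*s) ds. When s = 0, u = 0; when s = pi/4, u = 1.
The integral becomes ∫ exp(u) du from 0 to 1, with antiderivative exp(u).
Back in s: F(s) = exp(sin(2*s)).
Then F(pi/4) - F(0) = (E) - (1) = -1 + E.

-1 + E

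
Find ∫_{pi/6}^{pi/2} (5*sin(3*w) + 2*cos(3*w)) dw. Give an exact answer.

An antiderivative is F(w) = 2*sin(3*w)/3 - 5*cos(3*w)/3.
Then F(pi/2) - F(pi/6) = (-2/3) - (2/3) = -4/3.

-4/3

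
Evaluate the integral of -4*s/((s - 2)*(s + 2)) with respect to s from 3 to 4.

Factor the denominator: s**2 - 4 = (s + 2)(s - 2).
Partial fractions: -4*s/((s - 2)*(s + 2)) = -2/(s + 2) - 2/(s - 2).
An antiderivative is F(s) = -2*log(s - 2) - 2*log(s + 2).
Then F(4) - F(3) = (-4*log(2) - 2*log(3)) - (-log(25)) = -4*log(2) - 2*log(3) + 2*log(5).

-4*log(2) - 2*log(3) + 2*log(5)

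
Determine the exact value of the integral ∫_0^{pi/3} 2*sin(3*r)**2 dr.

pi/3

Use the identity sin^2(3*r) = (1 - cos(6*r))/2.
An antiderivative is F(r) = r - sin(6*r)/6.
Then F(pi/3) - F(0) = (pi/3) - (0) = pi/3.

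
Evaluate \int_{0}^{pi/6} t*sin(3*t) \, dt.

1/9

Integrate by parts once (u = t, dv = sin(3*t) dt).
An antiderivative is F(t) = -t*cos(3*t)/3 + sin(3*t)/9.
Then F(pi/6) - F(0) = (1/9) - (0) = 1/9.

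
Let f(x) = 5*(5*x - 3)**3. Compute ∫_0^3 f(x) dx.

20655/4

Let u = 5*x - 3, so du = 5 dx. When x = 0, u = -3; when x = 3, u = 12.
The integral becomes ∫ u**3 du from -3 to 12, with antiderivative u**4/4.
Back in x: F(x) = (5*x - 3)**4/4.
Then F(3) - F(0) = (5184) - (81/4) = 20655/4.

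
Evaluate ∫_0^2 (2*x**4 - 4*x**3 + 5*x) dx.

By the power rule, an antiderivative is F(x) = 2*x**5/5 - x**4 + 5*x**2/2.
Then F(2) - F(0) = (34/5) - (0) = 34/5.

34/5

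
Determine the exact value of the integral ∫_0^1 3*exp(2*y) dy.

-3/2 + 3*exp(2)/2

An antiderivative is F(y) = 3*exp(2*y)/2.
Then F(1) - F(0) = (3*exp(2)/2) - (3/2) = -3/2 + 3*exp(2)/2.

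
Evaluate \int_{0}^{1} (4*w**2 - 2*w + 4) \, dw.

13/3

By the power rule, an antiderivative is F(w) = 4*w**3/3 - w**2 + 4*w.
Then F(1) - F(0) = (13/3) - (0) = 13/3.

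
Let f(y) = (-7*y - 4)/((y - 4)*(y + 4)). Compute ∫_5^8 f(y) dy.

Factor the denominator: y**2 - 16 = (y + 4)(y - 4).
Partial fractions: (-7*y - 4)/((y - 4)*(y + 4)) = -3/(y + 4) - 4/(y - 4).
An antiderivative is F(y) = -4*log(y - 4) - 3*log(y + 4).
Then F(8) - F(5) = (-14*log(2) - 3*log(3)) - (-6*log(3)) = -14*log(2) + 3*log(3).

-14*log(2) + 3*log(3)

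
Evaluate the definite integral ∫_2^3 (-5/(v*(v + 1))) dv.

Factor the denominator: v**2 + v = (v + 1)v.
Partial fractions: -5/(v*(v + 1)) = 5/(v + 1) - 5/v.
An antiderivative is F(v) = -5*log(v) + 5*log(v + 1).
Then F(3) - F(2) = (-5*log(3) + 10*log(2)) - (-5*log(2) + 5*log(3)) = -10*log(3) + 15*log(2).

-10*log(3) + 15*log(2)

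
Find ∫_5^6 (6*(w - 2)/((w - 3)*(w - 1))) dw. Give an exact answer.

-9*log(2) + 3*log(3) + 3*log(5)

Factor the denominator: w**2 - 4*w + 3 = (w - 1)(w - 3).
Partial fractions: 6*(w - 2)/((w - 3)*(w - 1)) = 3/(w - 1) + 3/(w - 3).
An antiderivative is F(w) = 3*log(w - 3) + 3*log(w - 1).
Then F(6) - F(5) = (3*log(3) + 3*log(5)) - (9*log(2)) = -9*log(2) + 3*log(3) + 3*log(5).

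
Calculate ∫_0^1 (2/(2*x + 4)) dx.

Let u = 2*x + 4, so du = 2 dx. When x = 0, u = 4; when x = 1, u = 6.
The integral becomes ∫ 1/u du from 4 to 6, with antiderivative log(u).
Back in x: F(x) = log(2*x + 4).
Then F(1) - F(0) = (log(6)) - (log(4)) = log(3/2).

log(3/2)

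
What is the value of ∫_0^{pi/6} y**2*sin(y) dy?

-2 - sqrt(3)*pi**2/72 + pi/6 + sqrt(3)

Integrate by parts twice (u = y^2, dv = sin(y) dy).
An antiderivative is F(y) = -y**2*cos(y) + 2*y*sin(y) + 2*cos(y).
Then F(pi/6) - F(0) = (-sqrt(3)*pi**2/72 + pi/6 + sqrt(3)) - (2) = -2 - sqrt(3)*pi**2/72 + pi/6 + sqrt(3).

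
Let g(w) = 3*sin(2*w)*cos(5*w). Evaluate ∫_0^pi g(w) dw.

-4/7

Use the identity sin(2*w)cos(5*w) = [sin(7*w) + sin(-3*w)]/2.
An antiderivative is F(w) = cos(3*w)/2 - 3*cos(7*w)/14.
Then F(pi) - F(0) = (-2/7) - (2/7) = -4/7.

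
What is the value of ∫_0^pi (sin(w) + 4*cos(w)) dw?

An antiderivative is F(w) = 4*sin(w) - cos(w).
Then F(pi) - F(0) = (1) - (-1) = 2.

2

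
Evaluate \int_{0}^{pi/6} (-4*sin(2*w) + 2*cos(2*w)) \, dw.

-1 + sqrt(3)/2

An antiderivative is F(w) = sin(2*w) + 2*cos(2*w).
Then F(pi/6) - F(0) = (sqrt(3)/2 + 1) - (2) = -1 + sqrt(3)/2.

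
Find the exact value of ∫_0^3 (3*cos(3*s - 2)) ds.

sin(7) + sin(2)

Let u = 3*s - 2, so du = 3 ds. When s = 0, u = -2; when s = 3, u = 7.
The integral becomes ∫ cos(u) du from -2 to 7, with antiderivative sin(u).
Back in s: F(s) = sin(3*s - 2).
Then F(3) - F(0) = (sin(7)) - (-sin(2)) = sin(7) + sin(2).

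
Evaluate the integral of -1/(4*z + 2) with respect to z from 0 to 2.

-log(10)/4 + log(2)/4

An antiderivative is F(z) = -log(4*z + 2)/4.
Then F(2) - F(0) = (-log(10)/4) - (-log(2)/4) = -log(10)/4 + log(2)/4.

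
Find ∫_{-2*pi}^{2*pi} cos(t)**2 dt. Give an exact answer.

Use the identity cos^2(t) = (1 + cos(2*t))/2.
An antiderivative is F(t) = t/2 + sin(2*t)/4.
Then F(2*pi) - F(-2*pi) = (pi) - (-pi) = 2*pi.

2*pi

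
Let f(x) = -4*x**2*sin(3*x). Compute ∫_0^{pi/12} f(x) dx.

-4*sqrt(2)/27 - sqrt(2)*pi/27 + sqrt(2)*pi**2/216 + 8/27

Integrate by parts twice (u = x^2, dv = -4*sin(3*x) dx).
An antiderivative is F(x) = 4*x**2*cos(3*x)/3 - 8*x*sin(3*x)/9 - 8*cos(3*x)/27.
Then F(pi/12) - F(0) = (sqrt(2)*(-32 - 8*pi + pi**2)/216) - (-8/27) = -4*sqrt(2)/27 - sqrt(2)*pi/27 + sqrt(2)*pi**2/216 + 8/27.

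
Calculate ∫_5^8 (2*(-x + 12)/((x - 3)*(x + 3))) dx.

Factor the denominator: x**2 - 9 = (x + 3)(x - 3).
Partial fractions: 2*(-x + 12)/((x - 3)*(x + 3)) = -5/(x + 3) + 3/(x - 3).
An antiderivative is F(x) = 3*log(x - 3) - 5*log(x + 3).
Then F(8) - F(5) = (-5*log(11) + 3*log(5)) - (-12*log(2)) = -5*log(11) + 3*log(5) + 12*log(2).

-5*log(11) + 3*log(5) + 12*log(2)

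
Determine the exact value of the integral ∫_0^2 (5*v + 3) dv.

By the power rule, an antiderivative is F(v) = 5*v**2/2 + 3*v.
Then F(2) - F(0) = (16) - (0) = 16.

16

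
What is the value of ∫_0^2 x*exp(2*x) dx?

1/4 + 3*exp(4)/4

Integrate by parts once (u = x, dv = exp(2*x) dx).
An antiderivative is F(x) = (2*x - 1)*exp(2*x)/4.
Then F(2) - F(0) = (3*exp(4)/4) - (-1/4) = 1/4 + 3*exp(4)/4.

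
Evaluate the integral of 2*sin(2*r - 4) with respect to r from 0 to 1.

Let u = 2*r - 4, so du = 2 dr. When r = 0, u = -4; when r = 1, u = -2.
The integral becomes ∫ sin(u) du from -4 to -2, with antiderivative -cos(u).
Back in r: F(r) = -cos(2*r - 4).
Then F(1) - F(0) = (-cos(2)) - (-cos(4)) = cos(4) - cos(2).

cos(4) - cos(2)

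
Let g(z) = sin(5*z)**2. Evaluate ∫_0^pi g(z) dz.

Use the identity sin^2(5*z) = (1 - cos(10*z))/2.
An antiderivative is F(z) = z/2 - sin(10*z)/20.
Then F(pi) - F(0) = (pi/2) - (0) = pi/2.

pi/2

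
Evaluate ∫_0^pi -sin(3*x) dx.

-2/3

An antiderivative is F(x) = cos(3*x)/3.
Then F(pi) - F(0) = (-1/3) - (1/3) = -2/3.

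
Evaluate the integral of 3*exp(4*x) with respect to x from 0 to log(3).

Let u = exp(x), so du = exp(x) dx. When x = 0, u = 1; when x = log(3), u = 3.
The integral becomes 3·∫ u**3 du from 1 to 3, with antiderivative 3*u**4/4.
Back in x: F(x) = 3*exp(4*x)/4.
Then F(log(3)) - F(0) = (243/4) - (3/4) = 60.

60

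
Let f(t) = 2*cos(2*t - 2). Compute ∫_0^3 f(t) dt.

sin(4) + sin(2)

Let u = 2*t - 2, so du = 2 dt. When t = 0, u = -2; when t = 3, u = 4.
The integral becomes ∫ cos(u) du from -2 to 4, with antiderivative sin(u).
Back in t: F(t) = sin(2*t - 2).
Then F(3) - F(0) = (sin(4)) - (-sin(2)) = sin(4) + sin(2).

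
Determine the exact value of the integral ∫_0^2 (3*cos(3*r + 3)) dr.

Let u = 3*r + 3, so du = 3 dr. When r = 0, u = 3; when r = 2, u = 9.
The integral becomes ∫ cos(u) du from 3 to 9, with antiderivative sin(u).
Back in r: F(r) = sin(3*r + 3).
Then F(2) - F(0) = (sin(9)) - (sin(3)) = -sin(3) + sin(9).

-sin(3) + sin(9)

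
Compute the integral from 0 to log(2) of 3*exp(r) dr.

3

An antiderivative is F(r) = 3*exp(r).
Then F(log(2)) - F(0) = (6) - (3) = 3.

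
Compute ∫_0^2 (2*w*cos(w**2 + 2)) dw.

-sin(2) + sin(6)

Let u = w**2 + 2, so du = 2*w dw. When w = 0, u = 2; when w = 2, u = 6.
The integral becomes ∫ cos(u) du from 2 to 6, with antiderivative sin(u).
Back in w: F(w) = sin(w**2 + 2).
Then F(2) - F(0) = (sin(6)) - (sin(2)) = -sin(2) + sin(6).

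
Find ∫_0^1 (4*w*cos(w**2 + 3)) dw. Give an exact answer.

2*sin(4) - 2*sin(3)

Let u = w**2 + 3, so du = 2*w dw. When w = 0, u = 3; when w = 1, u = 4.
The integral becomes 2·∫ cos(u) du from 3 to 4, with antiderivative 2*sin(u).
Back in w: F(w) = 2*sin(w**2 + 3).
Then F(1) - F(0) = (2*sin(4)) - (2*sin(3)) = 2*sin(4) - 2*sin(3).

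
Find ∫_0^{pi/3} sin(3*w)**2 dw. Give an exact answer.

Use the identity sin^2(3*w) = (1 - cos(6*w))/2.
An antiderivative is F(w) = w/2 - sin(6*w)/12.
Then F(pi/3) - F(0) = (pi/6) - (0) = pi/6.

pi/6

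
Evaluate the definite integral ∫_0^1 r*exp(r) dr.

Integrate by parts once (u = r, dv = exp(r) dr).
An antiderivative is F(r) = (r - 1)*exp(r).
Then F(1) - F(0) = (0) - (-1) = 1.

1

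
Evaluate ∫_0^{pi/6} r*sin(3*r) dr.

Integrate by parts once (u = r, dv = sin(3*r) dr).
An antiderivative is F(r) = -r*cos(3*r)/3 + sin(3*r)/9.
Then F(pi/6) - F(0) = (1/9) - (0) = 1/9.

1/9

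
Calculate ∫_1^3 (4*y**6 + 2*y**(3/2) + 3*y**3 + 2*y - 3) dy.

36*sqrt(3)/5 + 45862/35

By the power rule, an antiderivative is F(y) = 4*y**7/7 + 4*y**(5/2)/5 + 3*y**4/4 + y**2 - 3*y.
Then F(3) - F(1) = (36*sqrt(3)/5 + 36693/28) - (17/140) = 36*sqrt(3)/5 + 45862/35.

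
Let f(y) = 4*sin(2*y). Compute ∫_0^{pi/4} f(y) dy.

An antiderivative is F(y) = -2*cos(2*y).
Then F(pi/4) - F(0) = (0) - (-2) = 2.

2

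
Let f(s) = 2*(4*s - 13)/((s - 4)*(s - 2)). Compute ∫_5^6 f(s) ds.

-5*log(3) + 13*log(2)

Factor the denominator: s**2 - 6*s + 8 = (s - 2)(s - 4).
Partial fractions: 2*(4*s - 13)/((s - 4)*(s - 2)) = 5/(s - 2) + 3/(s - 4).
An antiderivative is F(s) = 3*log(s - 4) + 5*log(s - 2).
Then F(6) - F(5) = (13*log(2)) - (5*log(3)) = -5*log(3) + 13*log(2).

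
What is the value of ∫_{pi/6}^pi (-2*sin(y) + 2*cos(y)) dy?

-3 - sqrt(3)

An antiderivative is F(y) = 2*sin(y) + 2*cos(y).
Then F(pi) - F(pi/6) = (-2) - (1 + sqrt(3)) = -3 - sqrt(3).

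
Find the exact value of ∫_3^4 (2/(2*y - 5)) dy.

An antiderivative is F(y) = log(2*y - 5).
Then F(4) - F(3) = (log(3)) - (0) = log(3).

log(3)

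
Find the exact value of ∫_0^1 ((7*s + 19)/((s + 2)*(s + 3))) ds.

log(27/2)

Factor the denominator: s**2 + 5*s + 6 = (s + 3)(s + 2).
Partial fractions: (7*s + 19)/((s + 2)*(s + 3)) = 2/(s + 3) + 5/(s + 2).
An antiderivative is F(s) = 5*log(s + 2) + 2*log(s + 3).
Then F(1) - F(0) = (4*log(2) + 5*log(3)) - (2*log(3) + 5*log(2)) = log(27/2).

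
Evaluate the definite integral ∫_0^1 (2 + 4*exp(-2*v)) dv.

An antiderivative is F(v) = 2*v - 2*exp(-2*v).
Then F(1) - F(0) = (2 - 2*exp(-2)) - (-2) = 4 - 2*exp(-2).

4 - 2*exp(-2)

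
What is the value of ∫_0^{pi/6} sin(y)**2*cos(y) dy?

1/24

Let u = sin(y), so du = cos(y) dy. When y = 0, u = 0; when y = pi/6, u = 1/2.
The integral becomes ∫ u**2 du from 0 to 1/2, with antiderivative u**3/3.
Back in y: F(y) = sin(y)**3/3.
Then F(pi/6) - F(0) = (1/24) - (0) = 1/24.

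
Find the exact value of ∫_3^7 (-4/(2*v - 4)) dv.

An antiderivative is F(v) = -2*log(2*v - 4).
Then F(7) - F(3) = (-log(100)) - (-log(4)) = -log(25).

-log(25)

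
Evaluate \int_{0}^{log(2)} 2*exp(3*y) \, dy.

14/3

Let u = exp(y), so du = exp(y) dy. When y = 0, u = 1; when y = log(2), u = 2.
The integral becomes 2·∫ u**2 du from 1 to 2, with antiderivative 2*u**3/3.
Back in y: F(y) = 2*exp(3*y)/3.
Then F(log(2)) - F(0) = (16/3) - (2/3) = 14/3.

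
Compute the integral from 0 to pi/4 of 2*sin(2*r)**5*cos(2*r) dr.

1/6

Let u = sin(2*r), so du = 2*cos(2*r) dr. When r = 0, u = 0; when r = pi/4, u = 1.
The integral becomes ∫ u**5 du from 0 to 1, with antiderivative u**6/6.
Back in r: F(r) = sin(2*r)**6/6.
Then F(pi/4) - F(0) = (1/6) - (0) = 1/6.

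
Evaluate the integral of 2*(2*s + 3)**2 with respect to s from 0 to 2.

Let u = 2*s + 3, so du = 2 ds. When s = 0, u = 3; when s = 2, u = 7.
The integral becomes ∫ u**2 du from 3 to 7, with antiderivative u**3/3.
Back in s: F(s) = (2*s + 3)**3/3.
Then F(2) - F(0) = (343/3) - (9) = 316/3.

316/3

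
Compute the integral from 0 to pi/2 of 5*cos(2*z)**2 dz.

5*pi/4

Use the identity cos^2(2*z) = (1 + cos(4*z))/2.
An antiderivative is F(z) = 5*z/2 + 5*sin(4*z)/8.
Then F(pi/2) - F(0) = (5*pi/4) - (0) = 5*pi/4.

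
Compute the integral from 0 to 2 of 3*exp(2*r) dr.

An antiderivative is F(r) = 3*exp(2*r)/2.
Then F(2) - F(0) = (3*exp(4)/2) - (3/2) = -3/2 + 3*exp(4)/2.

-3/2 + 3*exp(4)/2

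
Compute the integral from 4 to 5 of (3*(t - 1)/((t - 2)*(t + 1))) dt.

Factor the denominator: t**2 - t - 2 = (t + 1)(t - 2).
Partial fractions: 3*(t - 1)/((t - 2)*(t + 1)) = 2/(t + 1) + 1/(t - 2).
An antiderivative is F(t) = log(t - 2) + 2*log(t + 1).
Then F(5) - F(4) = (2*log(2) + 3*log(3)) - (log(50)) = log(54/25).

log(54/25)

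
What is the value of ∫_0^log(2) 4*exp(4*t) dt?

15

Let u = exp(t), so du = exp(t) dt. When t = 0, u = 1; when t = log(2), u = 2.
The integral becomes 4·∫ u**3 du from 1 to 2, with antiderivative u**4.
Back in t: F(t) = exp(4*t).
Then F(log(2)) - F(0) = (16) - (1) = 15.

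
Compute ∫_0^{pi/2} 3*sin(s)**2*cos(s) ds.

1

Let u = sin(s), so du = cos(s) ds. When s = 0, u = 0; when s = pi/2, u = 1.
The integral becomes 3·∫ u**2 du from 0 to 1, with antiderivative u**3.
Back in s: F(s) = sin(s)**3.
Then F(pi/2) - F(0) = (1) - (0) = 1.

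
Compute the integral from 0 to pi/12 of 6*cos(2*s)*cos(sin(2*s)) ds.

3*sin(1/2)

Let u = sin(2*s), so du = 2*cos(2*s) ds. When s = 0, u = 0; when s = pi/12, u = 1/2.
The integral becomes 3·∫ cos(u) du from 0 to 1/2, with antiderivative 3*sin(u).
Back in s: F(s) = 3*sin(sin(2*s)).
Then F(pi/12) - F(0) = (3*sin(1/2)) - (0) = 3*sin(1/2).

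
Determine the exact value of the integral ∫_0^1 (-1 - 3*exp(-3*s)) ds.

An antiderivative is F(s) = -s + exp(-3*s).
Then F(1) - F(0) = (-1 + exp(-3)) - (1) = -2 + exp(-3).

-2 + exp(-3)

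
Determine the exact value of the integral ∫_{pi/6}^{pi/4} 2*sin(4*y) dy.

1/4

An antiderivative is F(y) = -cos(4*y)/2.
Then F(pi/4) - F(pi/6) = (1/2) - (1/4) = 1/4.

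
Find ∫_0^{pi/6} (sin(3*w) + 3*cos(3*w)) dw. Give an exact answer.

An antiderivative is F(w) = sin(3*w) - cos(3*w)/3.
Then F(pi/6) - F(0) = (1) - (-1/3) = 4/3.

4/3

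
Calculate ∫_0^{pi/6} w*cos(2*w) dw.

Integrate by parts once (u = w, dv = cos(2*w) dw).
An antiderivative is F(w) = w*sin(2*w)/2 + cos(2*w)/4.
Then F(pi/6) - F(0) = (1/8 + sqrt(3)*pi/24) - (1/4) = -1/8 + sqrt(3)*pi/24.

-1/8 + sqrt(3)*pi/24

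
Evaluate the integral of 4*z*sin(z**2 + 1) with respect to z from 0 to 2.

Let u = z**2 + 1, so du = 2*z dz. When z = 0, u = 1; when z = 2, u = 5.
The integral becomes 2·∫ sin(u) du from 1 to 5, with antiderivative -2*cos(u).
Back in z: F(z) = -2*cos(z**2 + 1).
Then F(2) - F(0) = (-2*cos(5)) - (-2*cos(1)) = -2*cos(5) + 2*cos(1).

-2*cos(5) + 2*cos(1)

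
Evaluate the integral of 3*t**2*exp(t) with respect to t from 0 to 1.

-6 + 3*E

Integrate by parts twice (u = t^2, dv = 3*exp(t) dt).
An antiderivative is F(t) = (3*t**2 - 6*t + 6)*exp(t).
Then F(1) - F(0) = (3*E) - (6) = -6 + 3*E.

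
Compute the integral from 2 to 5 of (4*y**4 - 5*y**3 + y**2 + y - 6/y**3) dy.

88101/50

By the power rule, an antiderivative is F(y) = 4*y**5/5 - 5*y**4/4 + y**3/3 + y**2/2 + 3/y**2.
Then F(5) - F(2) = (531911/300) - (661/60) = 88101/50.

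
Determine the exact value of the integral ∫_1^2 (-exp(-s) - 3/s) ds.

-3*log(2) - exp(-1) + exp(-2)

An antiderivative is F(s) = -3*log(s) + exp(-s).
Then F(2) - F(1) = (-3*log(2) + exp(-2)) - (exp(-1)) = -3*log(2) - exp(-1) + exp(-2).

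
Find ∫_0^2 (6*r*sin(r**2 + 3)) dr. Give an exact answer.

Let u = r**2 + 3, so du = 2*r dr. When r = 0, u = 3; when r = 2, u = 7.
The integral becomes 3·∫ sin(u) du from 3 to 7, with antiderivative -3*cos(u).
Back in r: F(r) = -3*cos(r**2 + 3).
Then F(2) - F(0) = (-3*cos(7)) - (-3*cos(3)) = 3*cos(3) - 3*cos(7).

3*cos(3) - 3*cos(7)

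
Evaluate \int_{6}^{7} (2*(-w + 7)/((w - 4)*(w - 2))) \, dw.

-5*log(5) + 3*log(3) + 7*log(2)

Factor the denominator: w**2 - 6*w + 8 = (w - 2)(w - 4).
Partial fractions: 2*(-w + 7)/((w - 4)*(w - 2)) = -5/(w - 2) + 3/(w - 4).
An antiderivative is F(w) = 3*log(w - 4) - 5*log(w - 2).
Then F(7) - F(6) = (-5*log(5) + 3*log(3)) - (-7*log(2)) = -5*log(5) + 3*log(3) + 7*log(2).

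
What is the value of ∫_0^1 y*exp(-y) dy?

1 - 2*exp(-1)

Integrate by parts once (u = y, dv = exp(-y) dy).
An antiderivative is F(y) = (-y - 1)*exp(-y).
Then F(1) - F(0) = (-2*exp(-1)) - (-1) = 1 - 2*exp(-1).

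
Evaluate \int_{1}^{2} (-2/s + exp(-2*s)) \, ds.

(-4*exp(4)*log(2) - 1 + exp(2))*exp(-4)/2

An antiderivative is F(s) = -2*log(s) - exp(-2*s)/2.
Then F(2) - F(1) = (-2*log(2) - exp(-4)/2) - (-exp(-2)/2) = (-4*exp(4)*log(2) - 1 + exp(2))*exp(-4)/2.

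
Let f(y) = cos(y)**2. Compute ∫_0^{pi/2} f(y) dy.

Use the identity cos^2(y) = (1 + cos(2*y))/2.
An antiderivative is F(y) = y/2 + sin(2*y)/4.
Then F(pi/2) - F(0) = (pi/4) - (0) = pi/4.

pi/4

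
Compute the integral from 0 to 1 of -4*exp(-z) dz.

An antiderivative is F(z) = 4*exp(-z).
Then F(1) - F(0) = (4*exp(-1)) - (4) = -4 + 4*exp(-1).

-4 + 4*exp(-1)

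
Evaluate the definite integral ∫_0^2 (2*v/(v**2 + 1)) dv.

Let u = v**2 + 1, so du = 2*v dv. When v = 0, u = 1; when v = 2, u = 5.
The integral becomes ∫ 1/u du from 1 to 5, with antiderivative log(u).
Back in v: F(v) = log(v**2 + 1).
Then F(2) - F(0) = (log(5)) - (0) = log(5).

log(5)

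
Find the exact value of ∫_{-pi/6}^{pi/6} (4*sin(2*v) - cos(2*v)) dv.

An antiderivative is F(v) = -sin(2*v)/2 - 2*cos(2*v).
Then F(pi/6) - F(-pi/6) = (-1 - sqrt(3)/4) - (-1 + sqrt(3)/4) = -sqrt(3)/2.

-sqrt(3)/2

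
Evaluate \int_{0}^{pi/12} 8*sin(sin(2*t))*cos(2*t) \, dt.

Let u = sin(2*t), so du = 2*cos(2*t) dt. When t = 0, u = 0; when t = pi/12, u = 1/2.
The integral becomes 4·∫ sin(u) du from 0 to 1/2, with antiderivative -4*cos(u).
Back in t: F(t) = -4*cos(sin(2*t)).
Then F(pi/12) - F(0) = (-4*cos(1/2)) - (-4) = 4 - 4*cos(1/2).

4 - 4*cos(1/2)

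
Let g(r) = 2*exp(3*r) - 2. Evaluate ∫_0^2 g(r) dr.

An antiderivative is F(r) = 2*exp(3*r)/3 - 2*r.
Then F(2) - F(0) = (-4 + 2*exp(6)/3) - (2/3) = -14/3 + 2*exp(6)/3.

-14/3 + 2*exp(6)/3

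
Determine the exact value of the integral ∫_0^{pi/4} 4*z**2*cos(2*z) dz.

-1 + pi**2/8

Integrate by parts twice (u = z^2, dv = 4*cos(2*z) dz).
An antiderivative is F(z) = 2*z**2*sin(2*z) + 2*z*cos(2*z) - sin(2*z).
Then F(pi/4) - F(0) = (-1 + pi**2/8) - (0) = -1 + pi**2/8.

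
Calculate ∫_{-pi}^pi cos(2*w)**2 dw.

Use the identity cos^2(2*w) = (1 + cos(4*w))/2.
An antiderivative is F(w) = w/2 + sin(4*w)/8.
Then F(pi) - F(-pi) = (pi/2) - (-pi/2) = pi.

pi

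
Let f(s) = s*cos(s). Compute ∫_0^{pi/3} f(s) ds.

-1/2 + sqrt(3)*pi/6

Integrate by parts once (u = s, dv = cos(s) ds).
An antiderivative is F(s) = s*sin(s) + cos(s).
Then F(pi/3) - F(0) = (1/2 + sqrt(3)*pi/6) - (1) = -1/2 + sqrt(3)*pi/6.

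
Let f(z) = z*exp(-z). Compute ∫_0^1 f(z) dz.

Integrate by parts once (u = z, dv = exp(-z) dz).
An antiderivative is F(z) = (-z - 1)*exp(-z).
Then F(1) - F(0) = (-2*exp(-1)) - (-1) = 1 - 2*exp(-1).

1 - 2*exp(-1)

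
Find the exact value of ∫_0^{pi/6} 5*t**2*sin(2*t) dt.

-5/8 - 5*pi**2/144 + 5*sqrt(3)*pi/24

Integrate by parts twice (u = t^2, dv = 5*sin(2*t) dt).
An antiderivative is F(t) = -5*t**2*cos(2*t)/2 + 5*t*sin(2*t)/2 + 5*cos(2*t)/4.
Then F(pi/6) - F(0) = (-5*pi**2/144 + 5/8 + 5*sqrt(3)*pi/24) - (5/4) = -5/8 - 5*pi**2/144 + 5*sqrt(3)*pi/24.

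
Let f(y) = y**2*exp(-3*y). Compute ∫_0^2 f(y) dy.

Integrate by parts twice (u = y^2, dv = exp(-3*y) dy).
An antiderivative is F(y) = (-9*y**2 - 6*y - 2)*exp(-3*y)/27.
Then F(2) - F(0) = (-50*exp(-6)/27) - (-2/27) = 2/27 - 50*exp(-6)/27.

2/27 - 50*exp(-6)/27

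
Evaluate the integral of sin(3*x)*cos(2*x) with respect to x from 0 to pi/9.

-cos(pi/9)/2 + sin(pi/18)/10 + 3/5

Use the identity sin(3*x)cos(2*x) = [sin(5*x) + sin(x)]/2.
An antiderivative is F(x) = -cos(x)/2 - cos(5*x)/10.
Then F(pi/9) - F(0) = (-cos(pi/9)/2 + sin(pi/18)/10) - (-3/5) = -cos(pi/9)/2 + sin(pi/18)/10 + 3/5.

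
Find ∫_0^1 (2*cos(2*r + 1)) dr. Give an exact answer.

-sin(1) + sin(3)

Let u = 2*r + 1, so du = 2 dr. When r = 0, u = 1; when r = 1, u = 3.
The integral becomes ∫ cos(u) du from 1 to 3, with antiderivative sin(u).
Back in r: F(r) = sin(2*r + 1).
Then F(1) - F(0) = (sin(3)) - (sin(1)) = -sin(1) + sin(3).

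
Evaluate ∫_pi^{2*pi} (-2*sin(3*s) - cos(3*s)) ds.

An antiderivative is F(s) = -sin(3*s)/3 + 2*cos(3*s)/3.
Then F(2*pi) - F(pi) = (2/3) - (-2/3) = 4/3.

4/3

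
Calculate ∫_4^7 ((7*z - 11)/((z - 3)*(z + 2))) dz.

-log(2) + 5*log(3)

Factor the denominator: z**2 - z - 6 = (z + 2)(z - 3).
Partial fractions: (7*z - 11)/((z - 3)*(z + 2)) = 5/(z + 2) + 2/(z - 3).
An antiderivative is F(z) = 2*log(z - 3) + 5*log(z + 2).
Then F(7) - F(4) = (4*log(2) + 10*log(3)) - (5*log(2) + 5*log(3)) = -log(2) + 5*log(3).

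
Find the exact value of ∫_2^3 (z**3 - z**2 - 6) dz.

By the power rule, an antiderivative is F(z) = z**4/4 - z**3/3 - 6*z.
Then F(3) - F(2) = (-27/4) - (-32/3) = 47/12.

47/12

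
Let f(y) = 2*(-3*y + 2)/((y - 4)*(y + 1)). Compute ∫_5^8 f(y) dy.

Factor the denominator: y**2 - 3*y - 4 = (y + 1)(y - 4).
Partial fractions: 2*(-3*y + 2)/((y - 4)*(y + 1)) = -2/(y + 1) - 4/(y - 4).
An antiderivative is F(y) = -4*log(y - 4) - 2*log(y + 1).
Then F(8) - F(5) = (-8*log(2) - 4*log(3)) - (-log(36)) = -6*log(2) - 2*log(3).

-6*log(2) - 2*log(3)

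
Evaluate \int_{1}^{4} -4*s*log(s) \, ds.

15 - 64*log(2)

Integrate by parts once (u = ln s, dv = -4*s ds).
An antiderivative is F(s) = -s**2*(2*log(s) - 1).
Then F(4) - F(1) = (16 - 64*log(2)) - (1) = 15 - 64*log(2).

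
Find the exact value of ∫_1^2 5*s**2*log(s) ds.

Integrate by parts once (u = ln s, dv = 5*s**2 ds).
An antiderivative is F(s) = 5*s**3*(3*log(s) - 1)/9.
Then F(2) - F(1) = (-40/9 + 40*log(2)/3) - (-5/9) = -35/9 + 40*log(2)/3.

-35/9 + 40*log(2)/3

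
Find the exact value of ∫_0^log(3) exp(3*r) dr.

Let u = exp(r), so du = exp(r) dr. When r = 0, u = 1; when r = log(3), u = 3.
The integral becomes ∫ u**2 du from 1 to 3, with antiderivative u**3/3.
Back in r: F(r) = exp(3*r)/3.
Then F(log(3)) - F(0) = (9) - (1/3) = 26/3.

26/3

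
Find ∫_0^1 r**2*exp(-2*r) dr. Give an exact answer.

(-5 + exp(2))*exp(-2)/4

Integrate by parts twice (u = r^2, dv = exp(-2*r) dr).
An antiderivative is F(r) = (-2*r**2 - 2*r - 1)*exp(-2*r)/4.
Then F(1) - F(0) = (-5*exp(-2)/4) - (-1/4) = (-5 + exp(2))*exp(-2)/4.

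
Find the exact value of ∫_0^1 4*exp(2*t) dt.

An antiderivative is F(t) = 2*exp(2*t).
Then F(1) - F(0) = (2*exp(2)) - (2) = -2 + 2*exp(2).

-2 + 2*exp(2)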